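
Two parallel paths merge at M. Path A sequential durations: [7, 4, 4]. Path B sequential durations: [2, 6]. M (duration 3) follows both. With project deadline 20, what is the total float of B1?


Forward pass: ES(B1) = sum of predecessors on chain B = 0
EF = ES + duration = 0 + 2 = 2
Backward pass: LF(M) = deadline = 20; LS(M) = 20 - 3 = 17
LF(B1) = LS(M) - sum(successors on chain B) = 17 - 6 = 11
LS = LF - duration = 11 - 2 = 9
Total float = LS - ES = 9 - 0 = 9

9


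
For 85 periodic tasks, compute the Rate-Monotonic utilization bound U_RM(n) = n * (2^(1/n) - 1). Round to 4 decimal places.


Compute 2^(1/85) = 1.0081880126
Subtract 1: 1.0081880126 - 1 = 0.0081880126
Multiply by n: 85 * 0.0081880126 = 0.6959810710
Round to 4 dp: 0.6960

0.6960


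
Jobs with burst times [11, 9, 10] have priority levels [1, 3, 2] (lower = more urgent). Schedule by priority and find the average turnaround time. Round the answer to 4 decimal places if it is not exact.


Sort by priority (ascending = highest first):
Order: [(1, 11), (2, 10), (3, 9)]
Completion times:
  Priority 1, burst=11, C=11
  Priority 2, burst=10, C=21
  Priority 3, burst=9, C=30
Average turnaround = 62/3 = 20.6667

20.6667


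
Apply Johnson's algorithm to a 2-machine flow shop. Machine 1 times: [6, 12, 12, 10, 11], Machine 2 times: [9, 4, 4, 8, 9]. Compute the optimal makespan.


Apply Johnson's rule:
  Group 1 (a <= b): [(1, 6, 9)]
  Group 2 (a > b): [(5, 11, 9), (4, 10, 8), (2, 12, 4), (3, 12, 4)]
Optimal job order: [1, 5, 4, 2, 3]
Schedule:
  Job 1: M1 done at 6, M2 done at 15
  Job 5: M1 done at 17, M2 done at 26
  Job 4: M1 done at 27, M2 done at 35
  Job 2: M1 done at 39, M2 done at 43
  Job 3: M1 done at 51, M2 done at 55
Makespan = 55

55


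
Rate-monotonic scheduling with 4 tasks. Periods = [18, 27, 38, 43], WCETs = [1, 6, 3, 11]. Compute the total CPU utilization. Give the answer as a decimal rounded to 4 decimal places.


Compute individual utilizations (exact fractions):
  Task 1: C/T = 1/18 (approx. 0.0556)
  Task 2: C/T = 6/27 = 2/9 (approx. 0.2222)
  Task 3: C/T = 3/38 (approx. 0.0789)
  Task 4: C/T = 11/43 (approx. 0.2558)
Total utilization U = 1/18 + 2/9 + 3/38 + 11/43 = 4504/7353
Rounded to 4 decimal places: U = 0.6125
RM (Liu & Layland) bound for 4 tasks = 0.756828; compare with U = 4504/7353 (approx. 0.612539)
U <= bound, so schedulable by RM sufficient condition.

0.6125


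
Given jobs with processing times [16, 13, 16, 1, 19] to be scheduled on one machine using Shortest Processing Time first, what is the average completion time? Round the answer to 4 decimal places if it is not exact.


Sort jobs by processing time (SPT order): [1, 13, 16, 16, 19]
Compute completion times sequentially:
  Job 1: processing = 1, completes at 1
  Job 2: processing = 13, completes at 14
  Job 3: processing = 16, completes at 30
  Job 4: processing = 16, completes at 46
  Job 5: processing = 19, completes at 65
Sum of completion times = 156
Average completion time = 156/5 = 31.2

31.2


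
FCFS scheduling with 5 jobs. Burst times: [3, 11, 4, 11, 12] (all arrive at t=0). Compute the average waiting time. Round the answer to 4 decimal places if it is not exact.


FCFS order (as given): [3, 11, 4, 11, 12]
Waiting times:
  Job 1: wait = 0
  Job 2: wait = 3
  Job 3: wait = 14
  Job 4: wait = 18
  Job 5: wait = 29
Sum of waiting times = 64
Average waiting time = 64/5 = 12.8

12.8


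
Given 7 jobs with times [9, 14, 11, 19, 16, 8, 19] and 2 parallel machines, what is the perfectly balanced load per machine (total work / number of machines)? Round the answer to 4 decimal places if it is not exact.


Total processing time = 9 + 14 + 11 + 19 + 16 + 8 + 19 = 96
Number of machines = 2
Ideal balanced load = 96 / 2 = 48.0

48.0


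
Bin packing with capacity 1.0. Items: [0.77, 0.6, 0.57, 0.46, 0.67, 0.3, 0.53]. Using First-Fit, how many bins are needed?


Place items sequentially using First-Fit:
  Item 0.77 -> new Bin 1
  Item 0.6 -> new Bin 2
  Item 0.57 -> new Bin 3
  Item 0.46 -> new Bin 4
  Item 0.67 -> new Bin 5
  Item 0.3 -> Bin 2 (now 0.9)
  Item 0.53 -> Bin 4 (now 0.99)
Total bins used = 5

5


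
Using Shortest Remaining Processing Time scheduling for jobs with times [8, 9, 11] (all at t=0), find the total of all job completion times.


Since all jobs arrive at t=0, SRPT equals SPT ordering.
SPT order: [8, 9, 11]
Completion times:
  Job 1: p=8, C=8
  Job 2: p=9, C=17
  Job 3: p=11, C=28
Total completion time = 8 + 17 + 28 = 53

53


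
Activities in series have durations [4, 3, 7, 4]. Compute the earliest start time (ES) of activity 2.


Activity 2 starts after activities 1 through 1 complete.
Predecessor durations: [4]
ES = 4 = 4

4


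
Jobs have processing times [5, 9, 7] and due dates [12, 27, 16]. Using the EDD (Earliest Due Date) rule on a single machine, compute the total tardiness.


Sort by due date (EDD order): [(5, 12), (7, 16), (9, 27)]
Compute completion times and tardiness:
  Job 1: p=5, d=12, C=5, tardiness=max(0,5-12)=0
  Job 2: p=7, d=16, C=12, tardiness=max(0,12-16)=0
  Job 3: p=9, d=27, C=21, tardiness=max(0,21-27)=0
Total tardiness = 0

0


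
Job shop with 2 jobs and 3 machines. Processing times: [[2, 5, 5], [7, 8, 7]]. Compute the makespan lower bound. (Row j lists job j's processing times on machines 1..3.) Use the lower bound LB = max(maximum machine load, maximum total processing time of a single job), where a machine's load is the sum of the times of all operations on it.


Machine loads:
  Machine 1: 2 + 7 = 9
  Machine 2: 5 + 8 = 13
  Machine 3: 5 + 7 = 12
Max machine load = 13
Job totals:
  Job 1: 12
  Job 2: 22
Max job total = 22
Lower bound = max(13, 22) = 22

22


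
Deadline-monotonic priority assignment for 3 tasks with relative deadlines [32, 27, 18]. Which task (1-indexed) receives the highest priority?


Sort tasks by relative deadline (ascending):
  Task 3: deadline = 18
  Task 2: deadline = 27
  Task 1: deadline = 32
Priority order (highest first): [3, 2, 1]
Highest priority task = 3

3


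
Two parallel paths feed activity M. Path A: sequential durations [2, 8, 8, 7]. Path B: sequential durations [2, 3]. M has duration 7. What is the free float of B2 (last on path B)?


ES(B2) = sum of predecessors on chain B = 2
EF(B2) = ES + duration = 2 + 3 = 5
Successor of B2 is M. ES(M) = max(sum(A), sum(B)) = max(25, 5) = 25
Free float = ES(successor) - EF(current) = 25 - 5 = 20

20


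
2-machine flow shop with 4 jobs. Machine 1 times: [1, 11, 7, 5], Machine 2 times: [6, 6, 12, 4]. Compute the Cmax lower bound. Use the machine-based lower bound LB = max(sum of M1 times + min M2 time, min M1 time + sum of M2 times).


LB1 = sum(M1 times) + min(M2 times) = 24 + 4 = 28
LB2 = min(M1 times) + sum(M2 times) = 1 + 28 = 29
Lower bound = max(LB1, LB2) = max(28, 29) = 29

29


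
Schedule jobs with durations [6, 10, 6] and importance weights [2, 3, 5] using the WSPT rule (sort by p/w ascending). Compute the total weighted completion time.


Compute p/w ratios and sort ascending (WSPT): [(6, 5), (6, 2), (10, 3)]
Compute weighted completion times:
  Job (p=6,w=5): C=6, w*C=5*6=30
  Job (p=6,w=2): C=12, w*C=2*12=24
  Job (p=10,w=3): C=22, w*C=3*22=66
Total weighted completion time = 120

120


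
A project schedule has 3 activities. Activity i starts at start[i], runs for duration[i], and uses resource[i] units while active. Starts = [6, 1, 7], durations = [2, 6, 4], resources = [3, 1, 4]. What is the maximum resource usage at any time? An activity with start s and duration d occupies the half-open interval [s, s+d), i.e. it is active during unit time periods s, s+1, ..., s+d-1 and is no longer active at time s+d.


Each activity i is active on [start_i, start_i + duration_i).
Compute total resource usage per time slot:
  t=0: active resources = [], total = 0
  t=1: active resources = [1], total = 1
  t=2: active resources = [1], total = 1
  t=3: active resources = [1], total = 1
  t=4: active resources = [1], total = 1
  t=5: active resources = [1], total = 1
  t=6: active resources = [3, 1], total = 4
  t=7: active resources = [3, 4], total = 7
  t=8: active resources = [4], total = 4
  t=9: active resources = [4], total = 4
  t=10: active resources = [4], total = 4
Peak resource demand = 7

7


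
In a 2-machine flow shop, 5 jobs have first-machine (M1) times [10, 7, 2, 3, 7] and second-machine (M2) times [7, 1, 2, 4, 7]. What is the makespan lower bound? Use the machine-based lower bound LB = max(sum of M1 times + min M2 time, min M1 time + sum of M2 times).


LB1 = sum(M1 times) + min(M2 times) = 29 + 1 = 30
LB2 = min(M1 times) + sum(M2 times) = 2 + 21 = 23
Lower bound = max(LB1, LB2) = max(30, 23) = 30

30


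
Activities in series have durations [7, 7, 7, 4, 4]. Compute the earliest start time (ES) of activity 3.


Activity 3 starts after activities 1 through 2 complete.
Predecessor durations: [7, 7]
ES = 7 + 7 = 14

14


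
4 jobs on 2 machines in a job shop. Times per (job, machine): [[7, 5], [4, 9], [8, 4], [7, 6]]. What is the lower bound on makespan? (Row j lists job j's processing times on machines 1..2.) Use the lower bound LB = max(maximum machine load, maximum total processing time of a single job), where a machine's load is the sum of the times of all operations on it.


Machine loads:
  Machine 1: 7 + 4 + 8 + 7 = 26
  Machine 2: 5 + 9 + 4 + 6 = 24
Max machine load = 26
Job totals:
  Job 1: 12
  Job 2: 13
  Job 3: 12
  Job 4: 13
Max job total = 13
Lower bound = max(26, 13) = 26

26


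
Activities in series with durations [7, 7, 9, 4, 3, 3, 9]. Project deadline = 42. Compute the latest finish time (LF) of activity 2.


LF(activity 2) = deadline - sum of successor durations
Successors: activities 3 through 7 with durations [9, 4, 3, 3, 9]
Sum of successor durations = 28
LF = 42 - 28 = 14

14


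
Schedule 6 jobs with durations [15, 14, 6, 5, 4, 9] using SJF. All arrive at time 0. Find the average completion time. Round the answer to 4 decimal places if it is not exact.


SJF order (ascending): [4, 5, 6, 9, 14, 15]
Completion times:
  Job 1: burst=4, C=4
  Job 2: burst=5, C=9
  Job 3: burst=6, C=15
  Job 4: burst=9, C=24
  Job 5: burst=14, C=38
  Job 6: burst=15, C=53
Average completion = 143/6 = 23.8333

23.8333


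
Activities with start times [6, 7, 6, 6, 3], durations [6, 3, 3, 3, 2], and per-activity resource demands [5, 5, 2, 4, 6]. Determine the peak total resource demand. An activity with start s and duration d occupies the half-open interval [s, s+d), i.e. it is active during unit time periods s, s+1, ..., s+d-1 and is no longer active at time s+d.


Each activity i is active on [start_i, start_i + duration_i).
Compute total resource usage per time slot:
  t=0: active resources = [], total = 0
  t=1: active resources = [], total = 0
  t=2: active resources = [], total = 0
  t=3: active resources = [6], total = 6
  t=4: active resources = [6], total = 6
  t=5: active resources = [], total = 0
  t=6: active resources = [5, 2, 4], total = 11
  t=7: active resources = [5, 5, 2, 4], total = 16
  t=8: active resources = [5, 5, 2, 4], total = 16
  t=9: active resources = [5, 5], total = 10
  t=10: active resources = [5], total = 5
  t=11: active resources = [5], total = 5
Peak resource demand = 16

16


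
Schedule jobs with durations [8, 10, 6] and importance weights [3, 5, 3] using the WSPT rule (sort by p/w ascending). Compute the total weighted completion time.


Compute p/w ratios and sort ascending (WSPT): [(10, 5), (6, 3), (8, 3)]
Compute weighted completion times:
  Job (p=10,w=5): C=10, w*C=5*10=50
  Job (p=6,w=3): C=16, w*C=3*16=48
  Job (p=8,w=3): C=24, w*C=3*24=72
Total weighted completion time = 170

170


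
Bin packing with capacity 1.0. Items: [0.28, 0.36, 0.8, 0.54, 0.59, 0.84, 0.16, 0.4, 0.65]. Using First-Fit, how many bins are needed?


Place items sequentially using First-Fit:
  Item 0.28 -> new Bin 1
  Item 0.36 -> Bin 1 (now 0.64)
  Item 0.8 -> new Bin 2
  Item 0.54 -> new Bin 3
  Item 0.59 -> new Bin 4
  Item 0.84 -> new Bin 5
  Item 0.16 -> Bin 1 (now 0.8)
  Item 0.4 -> Bin 3 (now 0.94)
  Item 0.65 -> new Bin 6
Total bins used = 6

6


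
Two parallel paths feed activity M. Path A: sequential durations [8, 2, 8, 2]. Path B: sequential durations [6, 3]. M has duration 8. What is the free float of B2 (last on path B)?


ES(B2) = sum of predecessors on chain B = 6
EF(B2) = ES + duration = 6 + 3 = 9
Successor of B2 is M. ES(M) = max(sum(A), sum(B)) = max(20, 9) = 20
Free float = ES(successor) - EF(current) = 20 - 9 = 11

11


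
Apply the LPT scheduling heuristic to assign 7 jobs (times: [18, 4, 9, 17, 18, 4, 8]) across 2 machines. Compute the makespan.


Sort jobs in decreasing order (LPT): [18, 18, 17, 9, 8, 4, 4]
Assign each job to the least loaded machine:
  Machine 1: jobs [18, 17, 4], load = 39
  Machine 2: jobs [18, 9, 8, 4], load = 39
Makespan = max load = 39

39


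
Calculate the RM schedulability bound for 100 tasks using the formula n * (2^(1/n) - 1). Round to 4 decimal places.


Compute 2^(1/100) = 1.0069555501
Subtract 1: 1.0069555501 - 1 = 0.0069555501
Multiply by n: 100 * 0.0069555501 = 0.6955550100
Round to 4 dp: 0.6956

0.6956


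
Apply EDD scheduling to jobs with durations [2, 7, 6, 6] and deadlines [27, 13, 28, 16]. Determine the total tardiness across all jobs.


Sort by due date (EDD order): [(7, 13), (6, 16), (2, 27), (6, 28)]
Compute completion times and tardiness:
  Job 1: p=7, d=13, C=7, tardiness=max(0,7-13)=0
  Job 2: p=6, d=16, C=13, tardiness=max(0,13-16)=0
  Job 3: p=2, d=27, C=15, tardiness=max(0,15-27)=0
  Job 4: p=6, d=28, C=21, tardiness=max(0,21-28)=0
Total tardiness = 0

0


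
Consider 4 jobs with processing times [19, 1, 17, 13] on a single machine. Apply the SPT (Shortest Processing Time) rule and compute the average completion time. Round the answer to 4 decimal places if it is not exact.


Sort jobs by processing time (SPT order): [1, 13, 17, 19]
Compute completion times sequentially:
  Job 1: processing = 1, completes at 1
  Job 2: processing = 13, completes at 14
  Job 3: processing = 17, completes at 31
  Job 4: processing = 19, completes at 50
Sum of completion times = 96
Average completion time = 96/4 = 24.0

24.0


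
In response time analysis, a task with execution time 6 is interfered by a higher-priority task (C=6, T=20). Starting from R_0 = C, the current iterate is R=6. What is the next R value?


R_next = C + ceil(R_prev / T_hp) * C_hp
ceil(6 / 20) = ceil(0.3) = 1
Interference = 1 * 6 = 6
R_next = 6 + 6 = 12

12


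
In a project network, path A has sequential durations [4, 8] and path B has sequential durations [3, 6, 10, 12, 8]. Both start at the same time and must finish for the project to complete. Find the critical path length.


Path A total = 4 + 8 = 12
Path B total = 3 + 6 + 10 + 12 + 8 = 39
Critical path = longest path = max(12, 39) = 39

39


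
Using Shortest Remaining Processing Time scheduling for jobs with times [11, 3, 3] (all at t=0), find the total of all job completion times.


Since all jobs arrive at t=0, SRPT equals SPT ordering.
SPT order: [3, 3, 11]
Completion times:
  Job 1: p=3, C=3
  Job 2: p=3, C=6
  Job 3: p=11, C=17
Total completion time = 3 + 6 + 17 = 26

26


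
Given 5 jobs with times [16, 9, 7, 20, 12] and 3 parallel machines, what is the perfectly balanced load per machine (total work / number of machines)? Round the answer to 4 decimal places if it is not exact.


Total processing time = 16 + 9 + 7 + 20 + 12 = 64
Number of machines = 3
Ideal balanced load = 64 / 3 = 21.3333

21.3333


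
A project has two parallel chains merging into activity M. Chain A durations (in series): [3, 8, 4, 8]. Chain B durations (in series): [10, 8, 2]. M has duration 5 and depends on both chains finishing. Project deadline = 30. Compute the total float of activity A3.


Forward pass: ES(A3) = sum of predecessors on chain A = 11
EF = ES + duration = 11 + 4 = 15
Backward pass: LF(M) = deadline = 30; LS(M) = 30 - 5 = 25
LF(A3) = LS(M) - sum(successors on chain A) = 25 - 8 = 17
LS = LF - duration = 17 - 4 = 13
Total float = LS - ES = 13 - 11 = 2

2


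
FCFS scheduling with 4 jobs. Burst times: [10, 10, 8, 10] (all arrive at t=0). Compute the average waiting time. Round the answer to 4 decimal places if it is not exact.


FCFS order (as given): [10, 10, 8, 10]
Waiting times:
  Job 1: wait = 0
  Job 2: wait = 10
  Job 3: wait = 20
  Job 4: wait = 28
Sum of waiting times = 58
Average waiting time = 58/4 = 14.5

14.5


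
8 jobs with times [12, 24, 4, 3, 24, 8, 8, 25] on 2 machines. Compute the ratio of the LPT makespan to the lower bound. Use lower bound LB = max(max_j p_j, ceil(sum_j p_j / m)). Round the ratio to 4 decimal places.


LPT order: [25, 24, 24, 12, 8, 8, 4, 3]
Machine loads after assignment: [53, 55]
LPT makespan = 55
Lower bound = max(max_job, ceil(total/2)) = max(25, 54) = 54
Ratio = 55 / 54 = 1.0185

1.0185


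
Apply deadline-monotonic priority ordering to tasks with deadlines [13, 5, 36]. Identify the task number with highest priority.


Sort tasks by relative deadline (ascending):
  Task 2: deadline = 5
  Task 1: deadline = 13
  Task 3: deadline = 36
Priority order (highest first): [2, 1, 3]
Highest priority task = 2

2


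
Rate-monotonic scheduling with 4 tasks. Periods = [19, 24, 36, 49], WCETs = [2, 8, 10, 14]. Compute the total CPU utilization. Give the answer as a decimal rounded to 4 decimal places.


Compute individual utilizations (exact fractions):
  Task 1: C/T = 2/19 (approx. 0.1053)
  Task 2: C/T = 8/24 = 1/3 (approx. 0.3333)
  Task 3: C/T = 10/36 = 5/18 (approx. 0.2778)
  Task 4: C/T = 14/49 = 2/7 (approx. 0.2857)
Total utilization U = 2/19 + 1/3 + 5/18 + 2/7 = 2399/2394
Rounded to 4 decimal places: U = 1.0021
RM (Liu & Layland) bound for 4 tasks = 0.756828; compare with U = 2399/2394 (approx. 1.002089)
U > 1, so the task set is not schedulable (processor overloaded).

1.0021


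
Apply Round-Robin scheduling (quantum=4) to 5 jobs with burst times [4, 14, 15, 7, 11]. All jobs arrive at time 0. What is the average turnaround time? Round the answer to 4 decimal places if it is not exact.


Time quantum = 4
Execution trace:
  J1 runs 4 units, time = 4
  J2 runs 4 units, time = 8
  J3 runs 4 units, time = 12
  J4 runs 4 units, time = 16
  J5 runs 4 units, time = 20
  J2 runs 4 units, time = 24
  J3 runs 4 units, time = 28
  J4 runs 3 units, time = 31
  J5 runs 4 units, time = 35
  J2 runs 4 units, time = 39
  J3 runs 4 units, time = 43
  J5 runs 3 units, time = 46
  J2 runs 2 units, time = 48
  J3 runs 3 units, time = 51
Finish times: [4, 48, 51, 31, 46]
Average turnaround = 180/5 = 36.0

36.0


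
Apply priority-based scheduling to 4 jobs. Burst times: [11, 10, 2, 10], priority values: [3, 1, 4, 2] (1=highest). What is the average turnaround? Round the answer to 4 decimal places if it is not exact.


Sort by priority (ascending = highest first):
Order: [(1, 10), (2, 10), (3, 11), (4, 2)]
Completion times:
  Priority 1, burst=10, C=10
  Priority 2, burst=10, C=20
  Priority 3, burst=11, C=31
  Priority 4, burst=2, C=33
Average turnaround = 94/4 = 23.5

23.5


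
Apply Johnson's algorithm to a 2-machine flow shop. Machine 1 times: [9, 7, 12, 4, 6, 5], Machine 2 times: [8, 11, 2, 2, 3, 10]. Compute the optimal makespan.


Apply Johnson's rule:
  Group 1 (a <= b): [(6, 5, 10), (2, 7, 11)]
  Group 2 (a > b): [(1, 9, 8), (5, 6, 3), (3, 12, 2), (4, 4, 2)]
Optimal job order: [6, 2, 1, 5, 3, 4]
Schedule:
  Job 6: M1 done at 5, M2 done at 15
  Job 2: M1 done at 12, M2 done at 26
  Job 1: M1 done at 21, M2 done at 34
  Job 5: M1 done at 27, M2 done at 37
  Job 3: M1 done at 39, M2 done at 41
  Job 4: M1 done at 43, M2 done at 45
Makespan = 45

45


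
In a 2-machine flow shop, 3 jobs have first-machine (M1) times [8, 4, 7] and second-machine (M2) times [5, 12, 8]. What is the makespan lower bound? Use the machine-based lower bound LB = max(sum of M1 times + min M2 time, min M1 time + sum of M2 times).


LB1 = sum(M1 times) + min(M2 times) = 19 + 5 = 24
LB2 = min(M1 times) + sum(M2 times) = 4 + 25 = 29
Lower bound = max(LB1, LB2) = max(24, 29) = 29

29


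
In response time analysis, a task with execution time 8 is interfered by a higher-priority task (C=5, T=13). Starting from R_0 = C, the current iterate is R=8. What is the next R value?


R_next = C + ceil(R_prev / T_hp) * C_hp
ceil(8 / 13) = ceil(0.6154) = 1
Interference = 1 * 5 = 5
R_next = 8 + 5 = 13

13


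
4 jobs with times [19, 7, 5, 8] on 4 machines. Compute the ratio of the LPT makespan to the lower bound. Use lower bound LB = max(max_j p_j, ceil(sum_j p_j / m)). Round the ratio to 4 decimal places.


LPT order: [19, 8, 7, 5]
Machine loads after assignment: [19, 8, 7, 5]
LPT makespan = 19
Lower bound = max(max_job, ceil(total/4)) = max(19, 10) = 19
Ratio = 19 / 19 = 1.0

1.0


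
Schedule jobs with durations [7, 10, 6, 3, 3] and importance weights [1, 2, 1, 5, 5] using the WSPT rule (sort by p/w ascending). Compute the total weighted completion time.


Compute p/w ratios and sort ascending (WSPT): [(3, 5), (3, 5), (10, 2), (6, 1), (7, 1)]
Compute weighted completion times:
  Job (p=3,w=5): C=3, w*C=5*3=15
  Job (p=3,w=5): C=6, w*C=5*6=30
  Job (p=10,w=2): C=16, w*C=2*16=32
  Job (p=6,w=1): C=22, w*C=1*22=22
  Job (p=7,w=1): C=29, w*C=1*29=29
Total weighted completion time = 128

128


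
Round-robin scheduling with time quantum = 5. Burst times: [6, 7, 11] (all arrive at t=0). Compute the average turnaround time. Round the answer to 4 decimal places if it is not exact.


Time quantum = 5
Execution trace:
  J1 runs 5 units, time = 5
  J2 runs 5 units, time = 10
  J3 runs 5 units, time = 15
  J1 runs 1 units, time = 16
  J2 runs 2 units, time = 18
  J3 runs 5 units, time = 23
  J3 runs 1 units, time = 24
Finish times: [16, 18, 24]
Average turnaround = 58/3 = 19.3333

19.3333


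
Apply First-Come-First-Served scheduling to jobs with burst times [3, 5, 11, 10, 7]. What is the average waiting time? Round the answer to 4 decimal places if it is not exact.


FCFS order (as given): [3, 5, 11, 10, 7]
Waiting times:
  Job 1: wait = 0
  Job 2: wait = 3
  Job 3: wait = 8
  Job 4: wait = 19
  Job 5: wait = 29
Sum of waiting times = 59
Average waiting time = 59/5 = 11.8

11.8


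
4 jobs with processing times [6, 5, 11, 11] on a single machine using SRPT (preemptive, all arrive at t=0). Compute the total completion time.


Since all jobs arrive at t=0, SRPT equals SPT ordering.
SPT order: [5, 6, 11, 11]
Completion times:
  Job 1: p=5, C=5
  Job 2: p=6, C=11
  Job 3: p=11, C=22
  Job 4: p=11, C=33
Total completion time = 5 + 11 + 22 + 33 = 71

71


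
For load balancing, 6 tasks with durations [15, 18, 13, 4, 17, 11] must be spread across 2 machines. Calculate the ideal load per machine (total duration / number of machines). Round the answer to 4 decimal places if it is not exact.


Total processing time = 15 + 18 + 13 + 4 + 17 + 11 = 78
Number of machines = 2
Ideal balanced load = 78 / 2 = 39.0

39.0


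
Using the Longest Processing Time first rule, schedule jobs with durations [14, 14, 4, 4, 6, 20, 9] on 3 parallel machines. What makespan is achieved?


Sort jobs in decreasing order (LPT): [20, 14, 14, 9, 6, 4, 4]
Assign each job to the least loaded machine:
  Machine 1: jobs [20, 4], load = 24
  Machine 2: jobs [14, 9], load = 23
  Machine 3: jobs [14, 6, 4], load = 24
Makespan = max load = 24

24


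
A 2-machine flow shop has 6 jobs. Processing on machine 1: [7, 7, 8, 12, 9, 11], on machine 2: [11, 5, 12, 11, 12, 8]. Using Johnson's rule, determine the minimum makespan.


Apply Johnson's rule:
  Group 1 (a <= b): [(1, 7, 11), (3, 8, 12), (5, 9, 12)]
  Group 2 (a > b): [(4, 12, 11), (6, 11, 8), (2, 7, 5)]
Optimal job order: [1, 3, 5, 4, 6, 2]
Schedule:
  Job 1: M1 done at 7, M2 done at 18
  Job 3: M1 done at 15, M2 done at 30
  Job 5: M1 done at 24, M2 done at 42
  Job 4: M1 done at 36, M2 done at 53
  Job 6: M1 done at 47, M2 done at 61
  Job 2: M1 done at 54, M2 done at 66
Makespan = 66

66


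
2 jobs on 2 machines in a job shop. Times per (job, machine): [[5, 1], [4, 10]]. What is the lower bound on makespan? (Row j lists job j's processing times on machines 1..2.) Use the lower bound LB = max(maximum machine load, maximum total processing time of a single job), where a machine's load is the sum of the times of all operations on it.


Machine loads:
  Machine 1: 5 + 4 = 9
  Machine 2: 1 + 10 = 11
Max machine load = 11
Job totals:
  Job 1: 6
  Job 2: 14
Max job total = 14
Lower bound = max(11, 14) = 14

14


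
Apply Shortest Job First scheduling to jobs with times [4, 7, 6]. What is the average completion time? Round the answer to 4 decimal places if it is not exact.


SJF order (ascending): [4, 6, 7]
Completion times:
  Job 1: burst=4, C=4
  Job 2: burst=6, C=10
  Job 3: burst=7, C=17
Average completion = 31/3 = 10.3333

10.3333


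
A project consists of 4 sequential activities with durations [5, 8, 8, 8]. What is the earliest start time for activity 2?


Activity 2 starts after activities 1 through 1 complete.
Predecessor durations: [5]
ES = 5 = 5

5


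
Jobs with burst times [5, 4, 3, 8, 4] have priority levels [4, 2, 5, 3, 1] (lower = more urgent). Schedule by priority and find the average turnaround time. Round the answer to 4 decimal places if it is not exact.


Sort by priority (ascending = highest first):
Order: [(1, 4), (2, 4), (3, 8), (4, 5), (5, 3)]
Completion times:
  Priority 1, burst=4, C=4
  Priority 2, burst=4, C=8
  Priority 3, burst=8, C=16
  Priority 4, burst=5, C=21
  Priority 5, burst=3, C=24
Average turnaround = 73/5 = 14.6

14.6


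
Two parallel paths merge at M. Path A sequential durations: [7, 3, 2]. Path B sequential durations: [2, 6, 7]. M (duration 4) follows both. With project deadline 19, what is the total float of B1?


Forward pass: ES(B1) = sum of predecessors on chain B = 0
EF = ES + duration = 0 + 2 = 2
Backward pass: LF(M) = deadline = 19; LS(M) = 19 - 4 = 15
LF(B1) = LS(M) - sum(successors on chain B) = 15 - 13 = 2
LS = LF - duration = 2 - 2 = 0
Total float = LS - ES = 0 - 0 = 0

0


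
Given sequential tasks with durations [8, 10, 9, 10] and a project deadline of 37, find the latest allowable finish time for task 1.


LF(activity 1) = deadline - sum of successor durations
Successors: activities 2 through 4 with durations [10, 9, 10]
Sum of successor durations = 29
LF = 37 - 29 = 8

8


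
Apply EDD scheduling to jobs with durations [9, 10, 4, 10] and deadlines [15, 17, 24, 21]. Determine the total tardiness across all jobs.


Sort by due date (EDD order): [(9, 15), (10, 17), (10, 21), (4, 24)]
Compute completion times and tardiness:
  Job 1: p=9, d=15, C=9, tardiness=max(0,9-15)=0
  Job 2: p=10, d=17, C=19, tardiness=max(0,19-17)=2
  Job 3: p=10, d=21, C=29, tardiness=max(0,29-21)=8
  Job 4: p=4, d=24, C=33, tardiness=max(0,33-24)=9
Total tardiness = 19

19


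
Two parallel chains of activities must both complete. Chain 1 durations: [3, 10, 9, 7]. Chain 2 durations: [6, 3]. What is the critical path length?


Path A total = 3 + 10 + 9 + 7 = 29
Path B total = 6 + 3 = 9
Critical path = longest path = max(29, 9) = 29

29


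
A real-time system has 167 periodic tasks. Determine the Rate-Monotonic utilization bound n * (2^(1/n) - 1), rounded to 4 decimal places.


Compute 2^(1/167) = 1.0041592075
Subtract 1: 1.0041592075 - 1 = 0.0041592075
Multiply by n: 167 * 0.0041592075 = 0.6945876525
Round to 4 dp: 0.6946

0.6946


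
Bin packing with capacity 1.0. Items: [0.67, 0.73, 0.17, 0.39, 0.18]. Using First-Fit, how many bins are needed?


Place items sequentially using First-Fit:
  Item 0.67 -> new Bin 1
  Item 0.73 -> new Bin 2
  Item 0.17 -> Bin 1 (now 0.84)
  Item 0.39 -> new Bin 3
  Item 0.18 -> Bin 2 (now 0.91)
Total bins used = 3

3


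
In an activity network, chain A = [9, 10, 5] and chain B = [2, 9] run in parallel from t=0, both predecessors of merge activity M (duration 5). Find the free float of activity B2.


ES(B2) = sum of predecessors on chain B = 2
EF(B2) = ES + duration = 2 + 9 = 11
Successor of B2 is M. ES(M) = max(sum(A), sum(B)) = max(24, 11) = 24
Free float = ES(successor) - EF(current) = 24 - 11 = 13

13


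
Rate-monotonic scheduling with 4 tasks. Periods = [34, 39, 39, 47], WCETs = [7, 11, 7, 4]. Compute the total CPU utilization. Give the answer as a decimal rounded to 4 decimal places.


Compute individual utilizations (exact fractions):
  Task 1: C/T = 7/34 (approx. 0.2059)
  Task 2: C/T = 11/39 (approx. 0.2821)
  Task 3: C/T = 7/39 (approx. 0.1795)
  Task 4: C/T = 4/47 (approx. 0.0851)
Total utilization U = 7/34 + 11/39 + 7/39 + 4/47 = 15633/20774
Rounded to 4 decimal places: U = 0.7525
RM (Liu & Layland) bound for 4 tasks = 0.756828; compare with U = 15633/20774 (approx. 0.752527)
U <= bound, so schedulable by RM sufficient condition.

0.7525


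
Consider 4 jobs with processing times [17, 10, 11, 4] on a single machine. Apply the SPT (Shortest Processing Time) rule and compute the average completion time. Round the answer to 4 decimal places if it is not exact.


Sort jobs by processing time (SPT order): [4, 10, 11, 17]
Compute completion times sequentially:
  Job 1: processing = 4, completes at 4
  Job 2: processing = 10, completes at 14
  Job 3: processing = 11, completes at 25
  Job 4: processing = 17, completes at 42
Sum of completion times = 85
Average completion time = 85/4 = 21.25

21.25


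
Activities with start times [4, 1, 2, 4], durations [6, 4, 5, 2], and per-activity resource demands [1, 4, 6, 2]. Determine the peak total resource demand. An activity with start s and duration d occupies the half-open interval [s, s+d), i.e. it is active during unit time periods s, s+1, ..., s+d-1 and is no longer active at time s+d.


Each activity i is active on [start_i, start_i + duration_i).
Compute total resource usage per time slot:
  t=0: active resources = [], total = 0
  t=1: active resources = [4], total = 4
  t=2: active resources = [4, 6], total = 10
  t=3: active resources = [4, 6], total = 10
  t=4: active resources = [1, 4, 6, 2], total = 13
  t=5: active resources = [1, 6, 2], total = 9
  t=6: active resources = [1, 6], total = 7
  t=7: active resources = [1], total = 1
  t=8: active resources = [1], total = 1
  t=9: active resources = [1], total = 1
Peak resource demand = 13

13


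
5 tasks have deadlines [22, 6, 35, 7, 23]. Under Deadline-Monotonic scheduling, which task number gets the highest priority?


Sort tasks by relative deadline (ascending):
  Task 2: deadline = 6
  Task 4: deadline = 7
  Task 1: deadline = 22
  Task 5: deadline = 23
  Task 3: deadline = 35
Priority order (highest first): [2, 4, 1, 5, 3]
Highest priority task = 2

2


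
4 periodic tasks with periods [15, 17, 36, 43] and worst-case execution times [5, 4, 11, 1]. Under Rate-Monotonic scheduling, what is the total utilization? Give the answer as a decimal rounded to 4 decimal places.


Compute individual utilizations (exact fractions):
  Task 1: C/T = 5/15 = 1/3 (approx. 0.3333)
  Task 2: C/T = 4/17 (approx. 0.2353)
  Task 3: C/T = 11/36 (approx. 0.3056)
  Task 4: C/T = 1/43 (approx. 0.0233)
Total utilization U = 1/3 + 4/17 + 11/36 + 1/43 = 23617/26316
Rounded to 4 decimal places: U = 0.8974
RM (Liu & Layland) bound for 4 tasks = 0.756828; compare with U = 23617/26316 (approx. 0.897439)
bound < U <= 1, so the RM sufficient condition is not met (inconclusive; an exact test such as response-time analysis is needed).

0.8974


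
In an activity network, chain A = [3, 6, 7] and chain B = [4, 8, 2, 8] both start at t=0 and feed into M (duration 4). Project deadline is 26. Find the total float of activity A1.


Forward pass: ES(A1) = sum of predecessors on chain A = 0
EF = ES + duration = 0 + 3 = 3
Backward pass: LF(M) = deadline = 26; LS(M) = 26 - 4 = 22
LF(A1) = LS(M) - sum(successors on chain A) = 22 - 13 = 9
LS = LF - duration = 9 - 3 = 6
Total float = LS - ES = 6 - 0 = 6

6


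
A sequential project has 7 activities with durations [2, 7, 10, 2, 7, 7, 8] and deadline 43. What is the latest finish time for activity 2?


LF(activity 2) = deadline - sum of successor durations
Successors: activities 3 through 7 with durations [10, 2, 7, 7, 8]
Sum of successor durations = 34
LF = 43 - 34 = 9

9


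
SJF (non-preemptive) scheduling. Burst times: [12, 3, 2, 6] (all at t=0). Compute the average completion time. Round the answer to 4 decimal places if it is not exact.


SJF order (ascending): [2, 3, 6, 12]
Completion times:
  Job 1: burst=2, C=2
  Job 2: burst=3, C=5
  Job 3: burst=6, C=11
  Job 4: burst=12, C=23
Average completion = 41/4 = 10.25

10.25


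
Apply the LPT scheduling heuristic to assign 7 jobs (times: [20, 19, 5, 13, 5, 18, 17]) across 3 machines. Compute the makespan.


Sort jobs in decreasing order (LPT): [20, 19, 18, 17, 13, 5, 5]
Assign each job to the least loaded machine:
  Machine 1: jobs [20, 5, 5], load = 30
  Machine 2: jobs [19, 13], load = 32
  Machine 3: jobs [18, 17], load = 35
Makespan = max load = 35

35


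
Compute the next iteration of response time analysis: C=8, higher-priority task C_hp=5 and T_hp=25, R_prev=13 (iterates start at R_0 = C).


R_next = C + ceil(R_prev / T_hp) * C_hp
ceil(13 / 25) = ceil(0.52) = 1
Interference = 1 * 5 = 5
R_next = 8 + 5 = 13
R_next = R_prev, so the iteration has converged (response time = 13).

13


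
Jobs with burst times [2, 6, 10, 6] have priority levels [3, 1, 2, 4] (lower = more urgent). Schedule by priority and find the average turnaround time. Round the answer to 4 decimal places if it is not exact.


Sort by priority (ascending = highest first):
Order: [(1, 6), (2, 10), (3, 2), (4, 6)]
Completion times:
  Priority 1, burst=6, C=6
  Priority 2, burst=10, C=16
  Priority 3, burst=2, C=18
  Priority 4, burst=6, C=24
Average turnaround = 64/4 = 16.0

16.0


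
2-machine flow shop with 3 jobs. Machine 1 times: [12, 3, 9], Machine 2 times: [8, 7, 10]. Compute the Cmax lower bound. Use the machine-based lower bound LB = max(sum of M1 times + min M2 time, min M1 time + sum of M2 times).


LB1 = sum(M1 times) + min(M2 times) = 24 + 7 = 31
LB2 = min(M1 times) + sum(M2 times) = 3 + 25 = 28
Lower bound = max(LB1, LB2) = max(31, 28) = 31

31


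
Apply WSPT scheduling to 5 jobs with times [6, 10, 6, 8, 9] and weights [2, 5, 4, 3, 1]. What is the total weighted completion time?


Compute p/w ratios and sort ascending (WSPT): [(6, 4), (10, 5), (8, 3), (6, 2), (9, 1)]
Compute weighted completion times:
  Job (p=6,w=4): C=6, w*C=4*6=24
  Job (p=10,w=5): C=16, w*C=5*16=80
  Job (p=8,w=3): C=24, w*C=3*24=72
  Job (p=6,w=2): C=30, w*C=2*30=60
  Job (p=9,w=1): C=39, w*C=1*39=39
Total weighted completion time = 275

275


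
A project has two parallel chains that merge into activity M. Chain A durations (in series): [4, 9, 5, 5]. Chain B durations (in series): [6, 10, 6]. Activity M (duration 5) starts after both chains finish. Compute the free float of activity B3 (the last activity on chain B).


ES(B3) = sum of predecessors on chain B = 16
EF(B3) = ES + duration = 16 + 6 = 22
Successor of B3 is M. ES(M) = max(sum(A), sum(B)) = max(23, 22) = 23
Free float = ES(successor) - EF(current) = 23 - 22 = 1

1


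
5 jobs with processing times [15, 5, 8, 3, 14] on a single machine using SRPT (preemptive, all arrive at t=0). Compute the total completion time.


Since all jobs arrive at t=0, SRPT equals SPT ordering.
SPT order: [3, 5, 8, 14, 15]
Completion times:
  Job 1: p=3, C=3
  Job 2: p=5, C=8
  Job 3: p=8, C=16
  Job 4: p=14, C=30
  Job 5: p=15, C=45
Total completion time = 3 + 8 + 16 + 30 + 45 = 102

102


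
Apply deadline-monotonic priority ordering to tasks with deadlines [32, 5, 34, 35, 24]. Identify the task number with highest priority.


Sort tasks by relative deadline (ascending):
  Task 2: deadline = 5
  Task 5: deadline = 24
  Task 1: deadline = 32
  Task 3: deadline = 34
  Task 4: deadline = 35
Priority order (highest first): [2, 5, 1, 3, 4]
Highest priority task = 2

2


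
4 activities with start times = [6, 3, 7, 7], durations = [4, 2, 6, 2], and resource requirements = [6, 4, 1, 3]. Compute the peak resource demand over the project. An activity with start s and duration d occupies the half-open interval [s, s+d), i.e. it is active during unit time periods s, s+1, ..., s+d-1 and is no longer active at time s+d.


Each activity i is active on [start_i, start_i + duration_i).
Compute total resource usage per time slot:
  t=0: active resources = [], total = 0
  t=1: active resources = [], total = 0
  t=2: active resources = [], total = 0
  t=3: active resources = [4], total = 4
  t=4: active resources = [4], total = 4
  t=5: active resources = [], total = 0
  t=6: active resources = [6], total = 6
  t=7: active resources = [6, 1, 3], total = 10
  t=8: active resources = [6, 1, 3], total = 10
  t=9: active resources = [6, 1], total = 7
  t=10: active resources = [1], total = 1
  t=11: active resources = [1], total = 1
  t=12: active resources = [1], total = 1
Peak resource demand = 10

10


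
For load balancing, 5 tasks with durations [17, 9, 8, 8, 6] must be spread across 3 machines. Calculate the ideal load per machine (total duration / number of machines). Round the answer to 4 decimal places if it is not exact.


Total processing time = 17 + 9 + 8 + 8 + 6 = 48
Number of machines = 3
Ideal balanced load = 48 / 3 = 16.0

16.0


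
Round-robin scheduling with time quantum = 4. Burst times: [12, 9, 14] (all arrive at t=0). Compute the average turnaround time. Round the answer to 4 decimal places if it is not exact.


Time quantum = 4
Execution trace:
  J1 runs 4 units, time = 4
  J2 runs 4 units, time = 8
  J3 runs 4 units, time = 12
  J1 runs 4 units, time = 16
  J2 runs 4 units, time = 20
  J3 runs 4 units, time = 24
  J1 runs 4 units, time = 28
  J2 runs 1 units, time = 29
  J3 runs 4 units, time = 33
  J3 runs 2 units, time = 35
Finish times: [28, 29, 35]
Average turnaround = 92/3 = 30.6667

30.6667


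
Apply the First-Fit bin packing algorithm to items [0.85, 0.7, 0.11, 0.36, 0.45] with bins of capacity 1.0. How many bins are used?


Place items sequentially using First-Fit:
  Item 0.85 -> new Bin 1
  Item 0.7 -> new Bin 2
  Item 0.11 -> Bin 1 (now 0.96)
  Item 0.36 -> new Bin 3
  Item 0.45 -> Bin 3 (now 0.81)
Total bins used = 3

3


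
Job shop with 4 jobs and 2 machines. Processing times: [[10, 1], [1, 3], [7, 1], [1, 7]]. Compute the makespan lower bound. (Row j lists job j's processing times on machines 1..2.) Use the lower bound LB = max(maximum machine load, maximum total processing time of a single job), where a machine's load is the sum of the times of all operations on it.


Machine loads:
  Machine 1: 10 + 1 + 7 + 1 = 19
  Machine 2: 1 + 3 + 1 + 7 = 12
Max machine load = 19
Job totals:
  Job 1: 11
  Job 2: 4
  Job 3: 8
  Job 4: 8
Max job total = 11
Lower bound = max(19, 11) = 19

19


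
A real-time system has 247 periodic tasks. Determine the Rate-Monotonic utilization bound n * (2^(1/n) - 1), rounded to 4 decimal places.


Compute 2^(1/247) = 1.0028102051
Subtract 1: 1.0028102051 - 1 = 0.0028102051
Multiply by n: 247 * 0.0028102051 = 0.6941206597
Round to 4 dp: 0.6941

0.6941


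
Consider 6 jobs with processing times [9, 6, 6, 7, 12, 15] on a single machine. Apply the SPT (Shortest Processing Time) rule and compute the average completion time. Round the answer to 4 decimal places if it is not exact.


Sort jobs by processing time (SPT order): [6, 6, 7, 9, 12, 15]
Compute completion times sequentially:
  Job 1: processing = 6, completes at 6
  Job 2: processing = 6, completes at 12
  Job 3: processing = 7, completes at 19
  Job 4: processing = 9, completes at 28
  Job 5: processing = 12, completes at 40
  Job 6: processing = 15, completes at 55
Sum of completion times = 160
Average completion time = 160/6 = 26.6667

26.6667


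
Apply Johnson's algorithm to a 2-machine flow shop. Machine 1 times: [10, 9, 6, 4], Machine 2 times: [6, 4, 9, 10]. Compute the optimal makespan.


Apply Johnson's rule:
  Group 1 (a <= b): [(4, 4, 10), (3, 6, 9)]
  Group 2 (a > b): [(1, 10, 6), (2, 9, 4)]
Optimal job order: [4, 3, 1, 2]
Schedule:
  Job 4: M1 done at 4, M2 done at 14
  Job 3: M1 done at 10, M2 done at 23
  Job 1: M1 done at 20, M2 done at 29
  Job 2: M1 done at 29, M2 done at 33
Makespan = 33

33
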